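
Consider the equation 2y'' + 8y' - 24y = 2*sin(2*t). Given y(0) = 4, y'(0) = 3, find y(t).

Divide through by 2: y'' + 4y' - 12y = sin(2*t).
Characteristic equation r² + 4r - 12 = 0 factors as (r - 2)(r + 6) = 0, so r = 2, -6.
Hence y_h = C1*exp(2*t) + C2*exp(-6*t).
Try y_p = A*cos(2*t) + B*sin(2*t). Substituting and equating the coefficients of cos(2t) and sin(2t) gives A = -1/40, B = -1/20, so y_p = -sin(2*t)/20 - cos(2*t)/40.
General solution: y = -sin(2*t)/20 - cos(2*t)/40 + C1*exp(2*t) + C2*exp(-6*t).
Apply the initial conditions: y(0) = -1/40 + C1 + C2 = 4 and y'(0) = -1/10 - 6*C2 + 2*C1 = 3. Solving gives C1 = 109/32, C2 = 99/160.

y = -sin(2*t)/20 - cos(2*t)/40 + 99*exp(-6*t)/160 + 109*exp(2*t)/32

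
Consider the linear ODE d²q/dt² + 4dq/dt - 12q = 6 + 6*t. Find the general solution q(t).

Characteristic equation r² + 4r - 12 = 0 factors as (r - 2)(r + 6) = 0, so r = 2, -6.
Hence q_h = C1*exp(2*t) + C2*exp(-6*t).
For the particular solution try q_p = A0 + A1*t. Substituting and matching coefficients of each power of t gives A0 = -2/3, A1 = -1/2, so q_p = -2/3 - t/2.

q = -2/3 - t/2 + C1*exp(2*t) + C2*exp(-6*t)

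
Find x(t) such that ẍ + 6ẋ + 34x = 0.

x = C1*cos(5*t)*exp(-3*t) + C2*exp(-3*t)*sin(5*t)

Characteristic equation r² + 6r + 34 = 0 has discriminant (6)² - 4·(34) = -100 < 0, so r = -3 ± 5i.
Hence x_h = C1*cos(5*t)*exp(-3*t) + C2*exp(-3*t)*sin(5*t).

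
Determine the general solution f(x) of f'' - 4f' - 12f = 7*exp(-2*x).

f = C1*exp(-2*x) + C2*exp(6*x) - 7*x*exp(-2*x)/8

Characteristic equation r² - 4r - 12 = 0 factors as (r + 2)(r - 6) = 0, so r = -2, 6.
Hence f_h = C1*exp(-2*x) + C2*exp(6*x).
Since exp(-2*x) solves the homogeneous equation (r = -2 is a root of multiplicity 1), multiply the trial by x. Try f_p = A*x*exp(-2*x). Substituting into the equation and dividing by exp(-2*x) gives A = -7/8, so f_p = -7*x*exp(-2*x)/8.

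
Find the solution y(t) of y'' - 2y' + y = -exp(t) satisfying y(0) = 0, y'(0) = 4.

Characteristic equation r² - 2r + 1 = 0 has discriminant (-2)² - 4·(1) = 0, so r = 1 is a repeated root.
Hence y_h = (C1 + C2*t)*exp(t).
Since exp(t) solves the homogeneous equation (r = 1 is a root of multiplicity 2), multiply the trial by t^2. Try y_p = A*t^2*exp(t). Substituting into the equation and dividing by exp(t) gives A = -1/2, so y_p = -t^2*exp(t)/2.
General solution: y = C1*exp(t) - t^2*exp(t)/2 + C2*t*exp(t).
Apply the initial conditions: y(0) = C1 = 0 and y'(0) = C1 + C2 = 4. Solving gives C1 = 0, C2 = 4.

y = 4*t*exp(t) - t**2*exp(t)/2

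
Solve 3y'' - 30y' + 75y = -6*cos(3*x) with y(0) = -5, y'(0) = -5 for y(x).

y = -1437*exp(5*x)/289 - 8*cos(3*x)/289 + 15*sin(3*x)/289 + 335*x*exp(5*x)/17

Divide through by 3: y'' - 10y' + 25y = -2*cos(3*x).
Characteristic equation r² - 10r + 25 = 0 has discriminant (-10)² - 4·(25) = 0, so r = 5 is a repeated root.
Hence y_h = (C1 + C2*x)*exp(5*x).
Try y_p = A*cos(3*x) + B*sin(3*x). Substituting and equating the coefficients of cos(3x) and sin(3x) gives A = -8/289, B = 15/289, so y_p = -8*cos(3*x)/289 + 15*sin(3*x)/289.
General solution: y = -8*cos(3*x)/289 + 15*sin(3*x)/289 + C1*exp(5*x) + C2*x*exp(5*x).
Apply the initial conditions: y(0) = -8/289 + C1 = -5 and y'(0) = 45/289 + C2 + 5*C1 = -5. Solving gives C1 = -1437/289, C2 = 335/17.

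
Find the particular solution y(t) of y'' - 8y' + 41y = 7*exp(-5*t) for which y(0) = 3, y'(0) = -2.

Characteristic equation r² - 8r + 41 = 0 has discriminant (-8)² - 4·(41) = -100 < 0, so r = 4 ± 5i.
Hence y_h = C1*cos(5*t)*exp(4*t) + C2*exp(4*t)*sin(5*t).
Try y_p = A*exp(-5*t). Substituting into the equation and dividing by exp(-5*t) gives A = 7/106, so y_p = 7*exp(-5*t)/106.
General solution: y = 7*exp(-5*t)/106 + C1*cos(5*t)*exp(4*t) + C2*exp(4*t)*sin(5*t).
Apply the initial conditions: y(0) = 7/106 + C1 = 3 and y'(0) = -35/106 + 4*C1 + 5*C2 = -2. Solving gives C1 = 311/106, C2 = -1421/530.

y = 7*exp(-5*t)/106 - 1421*exp(4*t)*sin(5*t)/530 + 311*cos(5*t)*exp(4*t)/106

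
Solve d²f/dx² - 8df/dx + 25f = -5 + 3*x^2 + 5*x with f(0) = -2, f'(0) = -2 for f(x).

Characteristic equation r² - 8r + 25 = 0 has discriminant (-8)² - 4·(25) = -36 < 0, so r = 4 ± 3i.
Hence f_h = C1*cos(3*x)*exp(4*x) + C2*exp(4*x)*sin(3*x).
For the particular solution try f_p = A0 + A1*x + A2*x^2. Substituting and matching coefficients of each power of x gives A0 = -1891/15625, A1 = 173/625, A2 = 3/25, so f_p = -1891/15625 + 3*x^2/25 + 173*x/625.
General solution: f = -1891/15625 + 3*x^2/25 + 173*x/625 + C1*cos(3*x)*exp(4*x) + C2*exp(4*x)*sin(3*x).
Apply the initial conditions: f(0) = -1891/15625 + C1 = -2 and f'(0) = 173/625 + 3*C2 + 4*C1 = -2. Solving gives C1 = -29359/15625, C2 = 27287/15625.

f = -1891/15625 + 3*x**2/25 + 173*x/625 - 29359*cos(3*x)*exp(4*x)/15625 + 27287*exp(4*x)*sin(3*x)/15625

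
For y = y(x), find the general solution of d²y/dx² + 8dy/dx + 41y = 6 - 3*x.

Characteristic equation r² + 8r + 41 = 0 has discriminant (8)² - 4·(41) = -100 < 0, so r = -4 ± 5i.
Hence y_h = C1*cos(5*x)*exp(-4*x) + C2*exp(-4*x)*sin(5*x).
For the particular solution try y_p = A0 + A1*x. Substituting and matching coefficients of each power of x gives A0 = 270/1681, A1 = -3/41, so y_p = 270/1681 - 3*x/41.

y = 270/1681 - 3*x/41 + C1*cos(5*x)*exp(-4*x) + C2*exp(-4*x)*sin(5*x)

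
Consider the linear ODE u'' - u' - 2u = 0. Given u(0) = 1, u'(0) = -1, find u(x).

Characteristic equation r² - r - 2 = 0 factors as (r + 1)(r - 2) = 0, so r = -1, 2.
Hence u_h = C1*exp(-x) + C2*exp(2*x).
Apply the initial conditions: u(0) = C1 + C2 = 1 and u'(0) = -C1 + 2*C2 = -1. Solving gives C1 = 1, C2 = 0.

u = exp(-x)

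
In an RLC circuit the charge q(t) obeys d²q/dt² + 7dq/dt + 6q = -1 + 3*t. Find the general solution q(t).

q = -3/4 + t/2 + C1*exp(-t) + C2*exp(-6*t)

Characteristic equation r² + 7r + 6 = 0 factors as (r + 1)(r + 6) = 0, so r = -1, -6.
Hence q_h = C1*exp(-t) + C2*exp(-6*t).
For the particular solution try q_p = A0 + A1*t. Substituting and matching coefficients of each power of t gives A0 = -3/4, A1 = 1/2, so q_p = -3/4 + t/2.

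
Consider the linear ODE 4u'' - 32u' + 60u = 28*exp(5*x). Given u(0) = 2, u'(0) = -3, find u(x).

u = -25*exp(5*x)/4 + 33*exp(3*x)/4 + 7*x*exp(5*x)/2

Divide through by 4: u'' - 8u' + 15u = 7*exp(5*x).
Characteristic equation r² - 8r + 15 = 0 factors as (r - 5)(r - 3) = 0, so r = 5, 3.
Hence u_h = C1*exp(5*x) + C2*exp(3*x).
Since exp(5*x) solves the homogeneous equation (r = 5 is a root of multiplicity 1), multiply the trial by x. Try u_p = A*x*exp(5*x). Substituting into the equation and dividing by exp(5*x) gives A = 7/2, so u_p = 7*x*exp(5*x)/2.
General solution: u = C1*exp(5*x) + C2*exp(3*x) + 7*x*exp(5*x)/2.
Apply the initial conditions: u(0) = C1 + C2 = 2 and u'(0) = 7/2 + 3*C2 + 5*C1 = -3. Solving gives C1 = -25/4, C2 = 33/4.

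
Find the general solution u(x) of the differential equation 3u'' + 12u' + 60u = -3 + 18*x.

u = -11/100 + 3*x/10 + C1*cos(4*x)*exp(-2*x) + C2*exp(-2*x)*sin(4*x)

Divide through by 3: u'' + 4u' + 20u = -1 + 6*x.
Characteristic equation r² + 4r + 20 = 0 has discriminant (4)² - 4·(20) = -64 < 0, so r = -2 ± 4i.
Hence u_h = C1*cos(4*x)*exp(-2*x) + C2*exp(-2*x)*sin(4*x).
For the particular solution try u_p = A0 + A1*x. Substituting and matching coefficients of each power of x gives A0 = -11/100, A1 = 3/10, so u_p = -11/100 + 3*x/10.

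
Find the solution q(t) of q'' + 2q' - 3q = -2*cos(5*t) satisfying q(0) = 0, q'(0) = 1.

q = -5*exp(-3*t)/17 - 5*sin(5*t)/221 + 3*exp(t)/13 + 14*cos(5*t)/221

Characteristic equation r² + 2r - 3 = 0 factors as (r - 1)(r + 3) = 0, so r = 1, -3.
Hence q_h = C1*exp(t) + C2*exp(-3*t).
Try q_p = A*cos(5*t) + B*sin(5*t). Substituting and equating the coefficients of cos(5t) and sin(5t) gives A = 14/221, B = -5/221, so q_p = -5*sin(5*t)/221 + 14*cos(5*t)/221.
General solution: q = -5*sin(5*t)/221 + 14*cos(5*t)/221 + C1*exp(t) + C2*exp(-3*t).
Apply the initial conditions: q(0) = 14/221 + C1 + C2 = 0 and q'(0) = -25/221 + C1 - 3*C2 = 1. Solving gives C1 = 3/13, C2 = -5/17.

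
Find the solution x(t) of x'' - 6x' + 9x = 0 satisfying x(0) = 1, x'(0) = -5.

Characteristic equation r² - 6r + 9 = 0 has discriminant (-6)² - 4·(9) = 0, so r = 3 is a repeated root.
Hence x_h = (C1 + C2*t)*exp(3*t).
Apply the initial conditions: x(0) = C1 = 1 and x'(0) = C2 + 3*C1 = -5. Solving gives C1 = 1, C2 = -8.

x = -8*t*exp(3*t) + exp(3*t)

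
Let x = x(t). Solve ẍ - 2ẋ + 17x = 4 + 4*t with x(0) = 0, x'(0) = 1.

Characteristic equation r² - 2r + 17 = 0 has discriminant (-2)² - 4·(17) = -64 < 0, so r = 1 ± 4i.
Hence x_h = C1*cos(4*t)*exp(t) + C2*exp(t)*sin(4*t).
For the particular solution try x_p = A0 + A1*t. Substituting and matching coefficients of each power of t gives A0 = 76/289, A1 = 4/17, so x_p = 76/289 + 4*t/17.
General solution: x = 76/289 + 4*t/17 + C1*cos(4*t)*exp(t) + C2*exp(t)*sin(4*t).
Apply the initial conditions: x(0) = 76/289 + C1 = 0 and x'(0) = 4/17 + C1 + 4*C2 = 1. Solving gives C1 = -76/289, C2 = 297/1156.

x = 76/289 + 4*t/17 - 76*cos(4*t)*exp(t)/289 + 297*exp(t)*sin(4*t)/1156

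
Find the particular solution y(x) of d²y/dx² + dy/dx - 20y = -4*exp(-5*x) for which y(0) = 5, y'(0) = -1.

y = 193*exp(-5*x)/81 + 212*exp(4*x)/81 + 4*x*exp(-5*x)/9

Characteristic equation r² + r - 20 = 0 factors as (r + 5)(r - 4) = 0, so r = -5, 4.
Hence y_h = C1*exp(-5*x) + C2*exp(4*x).
Since exp(-5*x) solves the homogeneous equation (r = -5 is a root of multiplicity 1), multiply the trial by x. Try y_p = A*x*exp(-5*x). Substituting into the equation and dividing by exp(-5*x) gives A = 4/9, so y_p = 4*x*exp(-5*x)/9.
General solution: y = C1*exp(-5*x) + C2*exp(4*x) + 4*x*exp(-5*x)/9.
Apply the initial conditions: y(0) = C1 + C2 = 5 and y'(0) = 4/9 - 5*C1 + 4*C2 = -1. Solving gives C1 = 193/81, C2 = 212/81.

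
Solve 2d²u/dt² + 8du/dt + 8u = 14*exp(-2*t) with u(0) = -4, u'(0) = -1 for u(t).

u = -4*exp(-2*t) - 9*t*exp(-2*t) + 7*t**2*exp(-2*t)/2

Divide through by 2: u'' + 4u' + 4u = 7*exp(-2*t).
Characteristic equation r² + 4r + 4 = 0 has discriminant (4)² - 4·(4) = 0, so r = -2 is a repeated root.
Hence u_h = (C1 + C2*t)*exp(-2*t).
Since exp(-2*t) solves the homogeneous equation (r = -2 is a root of multiplicity 2), multiply the trial by t^2. Try u_p = A*t^2*exp(-2*t). Substituting into the equation and dividing by exp(-2*t) gives A = 7/2, so u_p = 7*t^2*exp(-2*t)/2.
General solution: u = C1*exp(-2*t) + 7*t^2*exp(-2*t)/2 + C2*t*exp(-2*t).
Apply the initial conditions: u(0) = C1 = -4 and u'(0) = C2 - 2*C1 = -1. Solving gives C1 = -4, C2 = -9.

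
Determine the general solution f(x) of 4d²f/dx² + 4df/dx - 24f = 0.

f = C1*exp(2*x) + C2*exp(-3*x)

Divide through by 4: f'' + f' - 6f = 0.
Characteristic equation r² + r - 6 = 0 factors as (r - 2)(r + 3) = 0, so r = 2, -3.
Hence f_h = C1*exp(2*x) + C2*exp(-3*x).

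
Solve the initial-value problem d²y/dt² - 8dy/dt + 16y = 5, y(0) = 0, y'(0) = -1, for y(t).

Characteristic equation r² - 8r + 16 = 0 has discriminant (-8)² - 4·(16) = 0, so r = 4 is a repeated root.
Hence y_h = (C1 + C2*t)*exp(4*t).
For the particular solution try y_p = A0. Substituting and matching coefficients of each power of t gives A0 = 5/16, so y_p = 5/16.
General solution: y = 5/16 + C1*exp(4*t) + C2*t*exp(4*t).
Apply the initial conditions: y(0) = 5/16 + C1 = 0 and y'(0) = C2 + 4*C1 = -1. Solving gives C1 = -5/16, C2 = 1/4.

y = 5/16 - 5*exp(4*t)/16 + t*exp(4*t)/4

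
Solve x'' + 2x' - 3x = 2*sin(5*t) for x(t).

Characteristic equation r² + 2r - 3 = 0 factors as (r + 3)(r - 1) = 0, so r = -3, 1.
Hence x_h = C1*exp(-3*t) + C2*exp(t).
Try x_p = A*cos(5*t) + B*sin(5*t). Substituting and equating the coefficients of cos(5t) and sin(5t) gives A = -5/221, B = -14/221, so x_p = -14*sin(5*t)/221 - 5*cos(5*t)/221.

x = -14*sin(5*t)/221 - 5*cos(5*t)/221 + C1*exp(-3*t) + C2*exp(t)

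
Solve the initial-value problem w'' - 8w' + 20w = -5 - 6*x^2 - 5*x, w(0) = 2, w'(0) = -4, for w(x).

Characteristic equation r² - 8r + 20 = 0 has discriminant (-8)² - 4·(20) = -16 < 0, so r = 4 ± 2i.
Hence w_h = C1*cos(2*x)*exp(4*x) + C2*exp(4*x)*sin(2*x).
For the particular solution try w_p = A0 + A1*x + A2*x^2. Substituting and matching coefficients of each power of x gives A0 = -52/125, A1 = -49/100, A2 = -3/10, so w_p = -52/125 - 49*x/100 - 3*x^2/10.
General solution: w = -52/125 - 49*x/100 - 3*x^2/10 + C1*cos(2*x)*exp(4*x) + C2*exp(4*x)*sin(2*x).
Apply the initial conditions: w(0) = -52/125 + C1 = 2 and w'(0) = -49/100 + 2*C2 + 4*C1 = -4. Solving gives C1 = 302/125, C2 = -6587/1000.

w = -52/125 - 49*x/100 - 3*x**2/10 - 6587*exp(4*x)*sin(2*x)/1000 + 302*cos(2*x)*exp(4*x)/125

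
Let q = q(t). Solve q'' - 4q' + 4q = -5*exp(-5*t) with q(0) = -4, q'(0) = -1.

Characteristic equation r² - 4r + 4 = 0 has discriminant (-4)² - 4·(4) = 0, so r = 2 is a repeated root.
Hence q_h = (C1 + C2*t)*exp(2*t).
Try q_p = A*exp(-5*t). Substituting into the equation and dividing by exp(-5*t) gives A = -5/49, so q_p = -5*exp(-5*t)/49.
General solution: q = -5*exp(-5*t)/49 + C1*exp(2*t) + C2*t*exp(2*t).
Apply the initial conditions: q(0) = -5/49 + C1 = -4 and q'(0) = 25/49 + C2 + 2*C1 = -1. Solving gives C1 = -191/49, C2 = 44/7.

q = -191*exp(2*t)/49 - 5*exp(-5*t)/49 + 44*t*exp(2*t)/7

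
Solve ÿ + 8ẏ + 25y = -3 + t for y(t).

y = -83/625 + t/25 + C1*cos(3*t)*exp(-4*t) + C2*exp(-4*t)*sin(3*t)

Characteristic equation r² + 8r + 25 = 0 has discriminant (8)² - 4·(25) = -36 < 0, so r = -4 ± 3i.
Hence y_h = C1*cos(3*t)*exp(-4*t) + C2*exp(-4*t)*sin(3*t).
For the particular solution try y_p = A0 + A1*t. Substituting and matching coefficients of each power of t gives A0 = -83/625, A1 = 1/25, so y_p = -83/625 + t/25.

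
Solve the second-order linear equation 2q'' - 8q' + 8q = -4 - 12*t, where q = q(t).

q = -2 - 3*t/2 + C1*exp(2*t) + C2*t*exp(2*t)

Divide through by 2: q'' - 4q' + 4q = -2 - 6*t.
Characteristic equation r² - 4r + 4 = 0 has discriminant (-4)² - 4·(4) = 0, so r = 2 is a repeated root.
Hence q_h = (C1 + C2*t)*exp(2*t).
For the particular solution try q_p = A0 + A1*t. Substituting and matching coefficients of each power of t gives A0 = -2, A1 = -3/2, so q_p = -2 - 3*t/2.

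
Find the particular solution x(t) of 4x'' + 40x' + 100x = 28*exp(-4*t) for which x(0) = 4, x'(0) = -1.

x = -3*exp(-5*t) + 7*exp(-4*t) + 12*t*exp(-5*t)

Divide through by 4: x'' + 10x' + 25x = 7*exp(-4*t).
Characteristic equation r² + 10r + 25 = 0 has discriminant (10)² - 4·(25) = 0, so r = -5 is a repeated root.
Hence x_h = (C1 + C2*t)*exp(-5*t).
Try x_p = A*exp(-4*t). Substituting into the equation and dividing by exp(-4*t) gives A = 7, so x_p = 7*exp(-4*t).
General solution: x = 7*exp(-4*t) + C1*exp(-5*t) + C2*t*exp(-5*t).
Apply the initial conditions: x(0) = 7 + C1 = 4 and x'(0) = -28 + C2 - 5*C1 = -1. Solving gives C1 = -3, C2 = 12.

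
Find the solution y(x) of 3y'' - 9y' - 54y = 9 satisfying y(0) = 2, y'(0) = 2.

y = -1/6 + 11*exp(-3*x)/9 + 17*exp(6*x)/18

Divide through by 3: y'' - 3y' - 18y = 3.
Characteristic equation r² - 3r - 18 = 0 factors as (r + 3)(r - 6) = 0, so r = -3, 6.
Hence y_h = C1*exp(-3*x) + C2*exp(6*x).
For the particular solution try y_p = A0. Substituting and matching coefficients of each power of x gives A0 = -1/6, so y_p = -1/6.
General solution: y = -1/6 + C1*exp(-3*x) + C2*exp(6*x).
Apply the initial conditions: y(0) = -1/6 + C1 + C2 = 2 and y'(0) = -3*C1 + 6*C2 = 2. Solving gives C1 = 11/9, C2 = 17/18.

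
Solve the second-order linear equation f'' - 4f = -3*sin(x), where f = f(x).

f = 3*sin(x)/5 + C1*exp(2*x) + C2*exp(-2*x)

Characteristic equation r² - 4 = 0 factors as (r - 2)(r + 2) = 0, so r = 2, -2.
Hence f_h = C1*exp(2*x) + C2*exp(-2*x).
Try f_p = A*cos(x) + B*sin(x). Substituting and equating the coefficients of cos(x) and sin(x) gives A = 0, B = 3/5, so f_p = 3*sin(x)/5.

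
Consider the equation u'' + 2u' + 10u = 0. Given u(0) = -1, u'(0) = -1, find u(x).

Characteristic equation r² + 2r + 10 = 0 has discriminant (2)² - 4·(10) = -36 < 0, so r = -1 ± 3i.
Hence u_h = C1*cos(3*x)*exp(-x) + C2*exp(-x)*sin(3*x).
Apply the initial conditions: u(0) = C1 = -1 and u'(0) = -C1 + 3*C2 = -1. Solving gives C1 = -1, C2 = -2/3.

u = -cos(3*x)*exp(-x) - 2*exp(-x)*sin(3*x)/3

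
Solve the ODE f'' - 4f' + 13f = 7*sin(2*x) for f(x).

Characteristic equation r² - 4r + 13 = 0 has discriminant (-4)² - 4·(13) = -36 < 0, so r = 2 ± 3i.
Hence f_h = C1*cos(3*x)*exp(2*x) + C2*exp(2*x)*sin(3*x).
Try f_p = A*cos(2*x) + B*sin(2*x). Substituting and equating the coefficients of cos(2x) and sin(2x) gives A = 56/145, B = 63/145, so f_p = 56*cos(2*x)/145 + 63*sin(2*x)/145.

f = 56*cos(2*x)/145 + 63*sin(2*x)/145 + C1*cos(3*x)*exp(2*x) + C2*exp(2*x)*sin(3*x)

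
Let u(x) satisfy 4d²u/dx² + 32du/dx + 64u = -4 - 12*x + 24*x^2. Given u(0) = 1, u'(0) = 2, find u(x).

u = 11/64 - 9*x/16 + 3*x**2/8 + 53*exp(-4*x)/64 + 47*x*exp(-4*x)/8

Divide through by 4: u'' + 8u' + 16u = -1 - 3*x + 6*x^2.
Characteristic equation r² + 8r + 16 = 0 has discriminant (8)² - 4·(16) = 0, so r = -4 is a repeated root.
Hence u_h = (C1 + C2*x)*exp(-4*x).
For the particular solution try u_p = A0 + A1*x + A2*x^2. Substituting and matching coefficients of each power of x gives A0 = 11/64, A1 = -9/16, A2 = 3/8, so u_p = 11/64 - 9*x/16 + 3*x^2/8.
General solution: u = 11/64 - 9*x/16 + 3*x^2/8 + C1*exp(-4*x) + C2*x*exp(-4*x).
Apply the initial conditions: u(0) = 11/64 + C1 = 1 and u'(0) = -9/16 + C2 - 4*C1 = 2. Solving gives C1 = 53/64, C2 = 47/8.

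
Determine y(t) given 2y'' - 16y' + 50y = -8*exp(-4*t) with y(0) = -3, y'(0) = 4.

Divide through by 2: y'' - 8y' + 25y = -4*exp(-4*t).
Characteristic equation r² - 8r + 25 = 0 has discriminant (-8)² - 4·(25) = -36 < 0, so r = 4 ± 3i.
Hence y_h = C1*cos(3*t)*exp(4*t) + C2*exp(4*t)*sin(3*t).
Try y_p = A*exp(-4*t). Substituting into the equation and dividing by exp(-4*t) gives A = -4/73, so y_p = -4*exp(-4*t)/73.
General solution: y = -4*exp(-4*t)/73 + C1*cos(3*t)*exp(4*t) + C2*exp(4*t)*sin(3*t).
Apply the initial conditions: y(0) = -4/73 + C1 = -3 and y'(0) = 16/73 + 3*C2 + 4*C1 = 4. Solving gives C1 = -215/73, C2 = 1136/219.

y = -4*exp(-4*t)/73 - 215*cos(3*t)*exp(4*t)/73 + 1136*exp(4*t)*sin(3*t)/219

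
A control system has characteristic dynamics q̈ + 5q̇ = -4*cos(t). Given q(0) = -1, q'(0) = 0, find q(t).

Characteristic equation r² + 5r = 0 factors as (r + 5)r = 0, so r = -5, 0.
Hence q_h = C1*exp(-5*t) + C2.
Try q_p = A*cos(t) + B*sin(t). Substituting and equating the coefficients of cos(t) and sin(t) gives A = 2/13, B = -10/13, so q_p = -10*sin(t)/13 + 2*cos(t)/13.
General solution: q = C2 - 10*sin(t)/13 + 2*cos(t)/13 + C1*exp(-5*t).
Apply the initial conditions: q(0) = 2/13 + C1 + C2 = -1 and q'(0) = -10/13 - 5*C1 = 0. Solving gives C1 = -2/13, C2 = -1.

q = -1 - 10*sin(t)/13 - 2*exp(-5*t)/13 + 2*cos(t)/13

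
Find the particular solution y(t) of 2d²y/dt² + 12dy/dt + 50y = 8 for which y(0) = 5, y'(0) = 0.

y = 4/25 + 121*cos(4*t)*exp(-3*t)/25 + 363*exp(-3*t)*sin(4*t)/100

Divide through by 2: y'' + 6y' + 25y = 4.
Characteristic equation r² + 6r + 25 = 0 has discriminant (6)² - 4·(25) = -64 < 0, so r = -3 ± 4i.
Hence y_h = C1*cos(4*t)*exp(-3*t) + C2*exp(-3*t)*sin(4*t).
For the particular solution try y_p = A0. Substituting and matching coefficients of each power of t gives A0 = 4/25, so y_p = 4/25.
General solution: y = 4/25 + C1*cos(4*t)*exp(-3*t) + C2*exp(-3*t)*sin(4*t).
Apply the initial conditions: y(0) = 4/25 + C1 = 5 and y'(0) = -3*C1 + 4*C2 = 0. Solving gives C1 = 121/25, C2 = 363/100.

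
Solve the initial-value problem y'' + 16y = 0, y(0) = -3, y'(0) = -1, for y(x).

y = -3*cos(4*x) - sin(4*x)/4

Characteristic equation r² + 16 = 0 has discriminant (0)² - 4·(16) = -64 < 0, so r = ± 4i.
Hence y_h = C1*cos(4*x) + C2*sin(4*x).
Apply the initial conditions: y(0) = C1 = -3 and y'(0) = 4*C2 = -1. Solving gives C1 = -3, C2 = -1/4.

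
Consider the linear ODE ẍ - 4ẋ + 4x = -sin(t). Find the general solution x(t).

x = -4*cos(t)/25 - 3*sin(t)/25 + C1*exp(2*t) + C2*t*exp(2*t)

Characteristic equation r² - 4r + 4 = 0 has discriminant (-4)² - 4·(4) = 0, so r = 2 is a repeated root.
Hence x_h = (C1 + C2*t)*exp(2*t).
Try x_p = A*cos(t) + B*sin(t). Substituting and equating the coefficients of cos(t) and sin(t) gives A = -4/25, B = -3/25, so x_p = -4*cos(t)/25 - 3*sin(t)/25.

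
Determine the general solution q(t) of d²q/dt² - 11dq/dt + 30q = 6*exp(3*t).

Characteristic equation r² - 11r + 30 = 0 factors as (r - 6)(r - 5) = 0, so r = 6, 5.
Hence q_h = C1*exp(6*t) + C2*exp(5*t).
Try q_p = A*exp(3*t). Substituting into the equation and dividing by exp(3*t) gives A = 1, so q_p = exp(3*t).

q = C1*exp(6*t) + C2*exp(5*t) + exp(3*t)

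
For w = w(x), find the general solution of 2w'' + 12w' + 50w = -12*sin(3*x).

w = -24*sin(3*x)/145 + 27*cos(3*x)/145 + C1*cos(4*x)*exp(-3*x) + C2*exp(-3*x)*sin(4*x)

Divide through by 2: w'' + 6w' + 25w = -6*sin(3*x).
Characteristic equation r² + 6r + 25 = 0 has discriminant (6)² - 4·(25) = -64 < 0, so r = -3 ± 4i.
Hence w_h = C1*cos(4*x)*exp(-3*x) + C2*exp(-3*x)*sin(4*x).
Try w_p = A*cos(3*x) + B*sin(3*x). Substituting and equating the coefficients of cos(3x) and sin(3x) gives A = 27/145, B = -24/145, so w_p = -24*sin(3*x)/145 + 27*cos(3*x)/145.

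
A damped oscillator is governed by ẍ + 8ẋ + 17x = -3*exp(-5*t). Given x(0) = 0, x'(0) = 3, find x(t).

Characteristic equation r² + 8r + 17 = 0 has discriminant (8)² - 4·(17) = -4 < 0, so r = -4 ± i.
Hence x_h = C1*cos(t)*exp(-4*t) + C2*exp(-4*t)*sin(t).
Try x_p = A*exp(-5*t). Substituting into the equation and dividing by exp(-5*t) gives A = -3/2, so x_p = -3*exp(-5*t)/2.
General solution: x = -3*exp(-5*t)/2 + C1*cos(t)*exp(-4*t) + C2*exp(-4*t)*sin(t).
Apply the initial conditions: x(0) = -3/2 + C1 = 0 and x'(0) = 15/2 + C2 - 4*C1 = 3. Solving gives C1 = 3/2, C2 = 3/2.

x = -3*exp(-5*t)/2 + 3*cos(t)*exp(-4*t)/2 + 3*exp(-4*t)*sin(t)/2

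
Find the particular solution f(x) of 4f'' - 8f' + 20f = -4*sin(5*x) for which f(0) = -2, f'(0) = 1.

Divide through by 4: f'' - 2f' + 5f = -sin(5*x).
Characteristic equation r² - 2r + 5 = 0 has discriminant (-2)² - 4·(5) = -16 < 0, so r = 1 ± 2i.
Hence f_h = C1*cos(2*x)*exp(x) + C2*exp(x)*sin(2*x).
Try f_p = A*cos(5*x) + B*sin(5*x). Substituting and equating the coefficients of cos(5x) and sin(5x) gives A = -1/50, B = 1/25, so f_p = -cos(5*x)/50 + sin(5*x)/25.
General solution: f = -cos(5*x)/50 + sin(5*x)/25 + C1*cos(2*x)*exp(x) + C2*exp(x)*sin(2*x).
Apply the initial conditions: f(0) = -1/50 + C1 = -2 and f'(0) = 1/5 + C1 + 2*C2 = 1. Solving gives C1 = -99/50, C2 = 139/100.

f = -cos(5*x)/50 + sin(5*x)/25 - 99*cos(2*x)*exp(x)/50 + 139*exp(x)*sin(2*x)/100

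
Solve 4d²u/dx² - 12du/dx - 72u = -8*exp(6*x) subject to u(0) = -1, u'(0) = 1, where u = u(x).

u = -65*exp(-3*x)/81 - 16*exp(6*x)/81 - 2*x*exp(6*x)/9

Divide through by 4: u'' - 3u' - 18u = -2*exp(6*x).
Characteristic equation r² - 3r - 18 = 0 factors as (r + 3)(r - 6) = 0, so r = -3, 6.
Hence u_h = C1*exp(-3*x) + C2*exp(6*x).
Since exp(6*x) solves the homogeneous equation (r = 6 is a root of multiplicity 1), multiply the trial by x. Try u_p = A*x*exp(6*x). Substituting into the equation and dividing by exp(6*x) gives A = -2/9, so u_p = -2*x*exp(6*x)/9.
General solution: u = C1*exp(-3*x) + C2*exp(6*x) - 2*x*exp(6*x)/9.
Apply the initial conditions: u(0) = C1 + C2 = -1 and u'(0) = -2/9 - 3*C1 + 6*C2 = 1. Solving gives C1 = -65/81, C2 = -16/81.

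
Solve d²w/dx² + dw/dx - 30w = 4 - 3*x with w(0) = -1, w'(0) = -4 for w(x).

Characteristic equation r² + r - 30 = 0 factors as (r + 6)(r - 5) = 0, so r = -6, 5.
Hence w_h = C1*exp(-6*x) + C2*exp(5*x).
For the particular solution try w_p = A0 + A1*x. Substituting and matching coefficients of each power of x gives A0 = -13/100, A1 = 1/10, so w_p = -13/100 + x/10.
General solution: w = -13/100 + x/10 + C1*exp(-6*x) + C2*exp(5*x).
Apply the initial conditions: w(0) = -13/100 + C1 + C2 = -1 and w'(0) = 1/10 - 6*C1 + 5*C2 = -4. Solving gives C1 = -1/44, C2 = -233/275.

w = -13/100 - 233*exp(5*x)/275 - exp(-6*x)/44 + x/10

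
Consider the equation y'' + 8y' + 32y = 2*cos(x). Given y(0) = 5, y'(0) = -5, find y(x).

Characteristic equation r² + 8r + 32 = 0 has discriminant (8)² - 4·(32) = -64 < 0, so r = -4 ± 4i.
Hence y_h = C1*cos(4*x)*exp(-4*x) + C2*exp(-4*x)*sin(4*x).
Try y_p = A*cos(x) + B*sin(x). Substituting and equating the coefficients of cos(x) and sin(x) gives A = 62/1025, B = 16/1025, so y_p = 16*sin(x)/1025 + 62*cos(x)/1025.
General solution: y = 16*sin(x)/1025 + 62*cos(x)/1025 + C1*cos(4*x)*exp(-4*x) + C2*exp(-4*x)*sin(4*x).
Apply the initial conditions: y(0) = 62/1025 + C1 = 5 and y'(0) = 16/1025 - 4*C1 + 4*C2 = -5. Solving gives C1 = 5063/1025, C2 = 15111/4100.

y = 16*sin(x)/1025 + 62*cos(x)/1025 + 5063*cos(4*x)*exp(-4*x)/1025 + 15111*exp(-4*x)*sin(4*x)/4100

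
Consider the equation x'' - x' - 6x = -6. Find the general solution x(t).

Characteristic equation r² - r - 6 = 0 factors as (r + 2)(r - 3) = 0, so r = -2, 3.
Hence x_h = C1*exp(-2*t) + C2*exp(3*t).
For the particular solution try x_p = A0. Substituting and matching coefficients of each power of t gives A0 = 1, so x_p = 1.

x = 1 + C1*exp(-2*t) + C2*exp(3*t)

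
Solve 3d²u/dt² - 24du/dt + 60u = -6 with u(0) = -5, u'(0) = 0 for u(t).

Divide through by 3: u'' - 8u' + 20u = -2.
Characteristic equation r² - 8r + 20 = 0 has discriminant (-8)² - 4·(20) = -16 < 0, so r = 4 ± 2i.
Hence u_h = C1*cos(2*t)*exp(4*t) + C2*exp(4*t)*sin(2*t).
For the particular solution try u_p = A0. Substituting and matching coefficients of each power of t gives A0 = -1/10, so u_p = -1/10.
General solution: u = -1/10 + C1*cos(2*t)*exp(4*t) + C2*exp(4*t)*sin(2*t).
Apply the initial conditions: u(0) = -1/10 + C1 = -5 and u'(0) = 2*C2 + 4*C1 = 0. Solving gives C1 = -49/10, C2 = 49/5.

u = -1/10 - 49*cos(2*t)*exp(4*t)/10 + 49*exp(4*t)*sin(2*t)/5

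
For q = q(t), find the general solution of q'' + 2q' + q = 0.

q = C1*exp(-t) + C2*t*exp(-t)

Characteristic equation r² + 2r + 1 = 0 has discriminant (2)² - 4·(1) = 0, so r = -1 is a repeated root.
Hence q_h = (C1 + C2*t)*exp(-t).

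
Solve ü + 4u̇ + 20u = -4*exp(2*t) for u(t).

Characteristic equation r² + 4r + 20 = 0 has discriminant (4)² - 4·(20) = -64 < 0, so r = -2 ± 4i.
Hence u_h = C1*cos(4*t)*exp(-2*t) + C2*exp(-2*t)*sin(4*t).
Try u_p = A*exp(2*t). Substituting into the equation and dividing by exp(2*t) gives A = -1/8, so u_p = -exp(2*t)/8.

u = -exp(2*t)/8 + C1*cos(4*t)*exp(-2*t) + C2*exp(-2*t)*sin(4*t)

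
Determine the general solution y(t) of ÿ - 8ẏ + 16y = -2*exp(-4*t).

y = -exp(-4*t)/32 + C1*exp(4*t) + C2*t*exp(4*t)

Characteristic equation r² - 8r + 16 = 0 has discriminant (-8)² - 4·(16) = 0, so r = 4 is a repeated root.
Hence y_h = (C1 + C2*t)*exp(4*t).
Try y_p = A*exp(-4*t). Substituting into the equation and dividing by exp(-4*t) gives A = -1/32, so y_p = -exp(-4*t)/32.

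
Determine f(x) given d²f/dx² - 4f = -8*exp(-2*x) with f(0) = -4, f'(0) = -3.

Characteristic equation r² - 4 = 0 factors as (r - 2)(r + 2) = 0, so r = 2, -2.
Hence f_h = C1*exp(2*x) + C2*exp(-2*x).
Since exp(-2*x) solves the homogeneous equation (r = -2 is a root of multiplicity 1), multiply the trial by x. Try f_p = A*x*exp(-2*x). Substituting into the equation and dividing by exp(-2*x) gives A = 2, so f_p = 2*x*exp(-2*x).
General solution: f = C1*exp(2*x) + C2*exp(-2*x) + 2*x*exp(-2*x).
Apply the initial conditions: f(0) = C1 + C2 = -4 and f'(0) = 2 - 2*C2 + 2*C1 = -3. Solving gives C1 = -13/4, C2 = -3/4.

f = -13*exp(2*x)/4 - 3*exp(-2*x)/4 + 2*x*exp(-2*x)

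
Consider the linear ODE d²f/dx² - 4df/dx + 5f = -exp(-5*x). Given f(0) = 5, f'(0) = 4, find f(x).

f = -exp(-5*x)/50 - 307*exp(2*x)*sin(x)/50 + 251*cos(x)*exp(2*x)/50

Characteristic equation r² - 4r + 5 = 0 has discriminant (-4)² - 4·(5) = -4 < 0, so r = 2 ± i.
Hence f_h = C1*cos(x)*exp(2*x) + C2*exp(2*x)*sin(x).
Try f_p = A*exp(-5*x). Substituting into the equation and dividing by exp(-5*x) gives A = -1/50, so f_p = -exp(-5*x)/50.
General solution: f = -exp(-5*x)/50 + C1*cos(x)*exp(2*x) + C2*exp(2*x)*sin(x).
Apply the initial conditions: f(0) = -1/50 + C1 = 5 and f'(0) = 1/10 + C2 + 2*C1 = 4. Solving gives C1 = 251/50, C2 = -307/50.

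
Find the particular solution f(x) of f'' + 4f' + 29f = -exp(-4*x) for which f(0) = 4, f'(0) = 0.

Characteristic equation r² + 4r + 29 = 0 has discriminant (4)² - 4·(29) = -100 < 0, so r = -2 ± 5i.
Hence f_h = C1*cos(5*x)*exp(-2*x) + C2*exp(-2*x)*sin(5*x).
Try f_p = A*exp(-4*x). Substituting into the equation and dividing by exp(-4*x) gives A = -1/29, so f_p = -exp(-4*x)/29.
General solution: f = -exp(-4*x)/29 + C1*cos(5*x)*exp(-2*x) + C2*exp(-2*x)*sin(5*x).
Apply the initial conditions: f(0) = -1/29 + C1 = 4 and f'(0) = 4/29 - 2*C1 + 5*C2 = 0. Solving gives C1 = 117/29, C2 = 46/29.

f = -exp(-4*x)/29 + 46*exp(-2*x)*sin(5*x)/29 + 117*cos(5*x)*exp(-2*x)/29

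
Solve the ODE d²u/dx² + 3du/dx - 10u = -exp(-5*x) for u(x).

u = C1*exp(2*x) + C2*exp(-5*x) + x*exp(-5*x)/7

Characteristic equation r² + 3r - 10 = 0 factors as (r - 2)(r + 5) = 0, so r = 2, -5.
Hence u_h = C1*exp(2*x) + C2*exp(-5*x).
Since exp(-5*x) solves the homogeneous equation (r = -5 is a root of multiplicity 1), multiply the trial by x. Try u_p = A*x*exp(-5*x). Substituting into the equation and dividing by exp(-5*x) gives A = 1/7, so u_p = x*exp(-5*x)/7.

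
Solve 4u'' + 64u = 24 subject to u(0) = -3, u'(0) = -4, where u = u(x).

u = 3/8 - sin(4*x) - 27*cos(4*x)/8

Divide through by 4: u'' + 16u = 6.
Characteristic equation r² + 16 = 0 has discriminant (0)² - 4·(16) = -64 < 0, so r = ± 4i.
Hence u_h = C1*cos(4*x) + C2*sin(4*x).
For the particular solution try u_p = A0. Substituting and matching coefficients of each power of x gives A0 = 3/8, so u_p = 3/8.
General solution: u = 3/8 + C1*cos(4*x) + C2*sin(4*x).
Apply the initial conditions: u(0) = 3/8 + C1 = -3 and u'(0) = 4*C2 = -4. Solving gives C1 = -27/8, C2 = -1.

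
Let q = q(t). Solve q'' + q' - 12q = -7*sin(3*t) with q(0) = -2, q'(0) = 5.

q = -254*exp(-4*t)/175 - 25*exp(3*t)/42 + 7*cos(3*t)/150 + 49*sin(3*t)/150

Characteristic equation r² + r - 12 = 0 factors as (r - 3)(r + 4) = 0, so r = 3, -4.
Hence q_h = C1*exp(3*t) + C2*exp(-4*t).
Try q_p = A*cos(3*t) + B*sin(3*t). Substituting and equating the coefficients of cos(3t) and sin(3t) gives A = 7/150, B = 49/150, so q_p = 7*cos(3*t)/150 + 49*sin(3*t)/150.
General solution: q = 7*cos(3*t)/150 + 49*sin(3*t)/150 + C1*exp(3*t) + C2*exp(-4*t).
Apply the initial conditions: q(0) = 7/150 + C1 + C2 = -2 and q'(0) = 49/50 - 4*C2 + 3*C1 = 5. Solving gives C1 = -25/42, C2 = -254/175.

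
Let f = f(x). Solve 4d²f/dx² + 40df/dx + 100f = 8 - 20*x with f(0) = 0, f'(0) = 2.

Divide through by 4: f'' + 10f' + 25f = 2 - 5*x.
Characteristic equation r² + 10r + 25 = 0 has discriminant (10)² - 4·(25) = 0, so r = -5 is a repeated root.
Hence f_h = (C1 + C2*x)*exp(-5*x).
For the particular solution try f_p = A0 + A1*x. Substituting and matching coefficients of each power of x gives A0 = 4/25, A1 = -1/5, so f_p = 4/25 - x/5.
General solution: f = 4/25 - x/5 + C1*exp(-5*x) + C2*x*exp(-5*x).
Apply the initial conditions: f(0) = 4/25 + C1 = 0 and f'(0) = -1/5 + C2 - 5*C1 = 2. Solving gives C1 = -4/25, C2 = 7/5.

f = 4/25 - 4*exp(-5*x)/25 - x/5 + 7*x*exp(-5*x)/5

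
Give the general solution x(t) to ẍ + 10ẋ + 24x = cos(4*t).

x = cos(4*t)/208 + 5*sin(4*t)/208 + C1*exp(-6*t) + C2*exp(-4*t)

Characteristic equation r² + 10r + 24 = 0 factors as (r + 6)(r + 4) = 0, so r = -6, -4.
Hence x_h = C1*exp(-6*t) + C2*exp(-4*t).
Try x_p = A*cos(4*t) + B*sin(4*t). Substituting and equating the coefficients of cos(4t) and sin(4t) gives A = 1/208, B = 5/208, so x_p = cos(4*t)/208 + 5*sin(4*t)/208.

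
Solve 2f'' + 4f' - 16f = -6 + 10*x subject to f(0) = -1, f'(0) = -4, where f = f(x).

Divide through by 2: f'' + 2f' - 8f = -3 + 5*x.
Characteristic equation r² + 2r - 8 = 0 factors as (r + 4)(r - 2) = 0, so r = -4, 2.
Hence f_h = C1*exp(-4*x) + C2*exp(2*x).
For the particular solution try f_p = A0 + A1*x. Substituting and matching coefficients of each power of x gives A0 = 7/32, A1 = -5/8, so f_p = 7/32 - 5*x/8.
General solution: f = 7/32 - 5*x/8 + C1*exp(-4*x) + C2*exp(2*x).
Apply the initial conditions: f(0) = 7/32 + C1 + C2 = -1 and f'(0) = -5/8 - 4*C1 + 2*C2 = -4. Solving gives C1 = 5/32, C2 = -11/8.

f = 7/32 - 11*exp(2*x)/8 - 5*x/8 + 5*exp(-4*x)/32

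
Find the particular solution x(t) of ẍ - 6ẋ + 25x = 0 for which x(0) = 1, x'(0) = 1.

x = cos(4*t)*exp(3*t) - exp(3*t)*sin(4*t)/2

Characteristic equation r² - 6r + 25 = 0 has discriminant (-6)² - 4·(25) = -64 < 0, so r = 3 ± 4i.
Hence x_h = C1*cos(4*t)*exp(3*t) + C2*exp(3*t)*sin(4*t).
Apply the initial conditions: x(0) = C1 = 1 and x'(0) = 3*C1 + 4*C2 = 1. Solving gives C1 = 1, C2 = -1/2.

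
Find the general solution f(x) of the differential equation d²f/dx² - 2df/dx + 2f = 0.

Characteristic equation r² - 2r + 2 = 0 has discriminant (-2)² - 4·(2) = -4 < 0, so r = 1 ± i.
Hence f_h = C1*cos(x)*exp(x) + C2*exp(x)*sin(x).

f = C1*cos(x)*exp(x) + C2*exp(x)*sin(x)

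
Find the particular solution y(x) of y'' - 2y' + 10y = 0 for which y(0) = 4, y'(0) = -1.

Characteristic equation r² - 2r + 10 = 0 has discriminant (-2)² - 4·(10) = -36 < 0, so r = 1 ± 3i.
Hence y_h = C1*cos(3*x)*exp(x) + C2*exp(x)*sin(3*x).
Apply the initial conditions: y(0) = C1 = 4 and y'(0) = C1 + 3*C2 = -1. Solving gives C1 = 4, C2 = -5/3.

y = 4*cos(3*x)*exp(x) - 5*exp(x)*sin(3*x)/3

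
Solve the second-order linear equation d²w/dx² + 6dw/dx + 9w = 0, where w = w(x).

w = C1*exp(-3*x) + C2*x*exp(-3*x)

Characteristic equation r² + 6r + 9 = 0 has discriminant (6)² - 4·(9) = 0, so r = -3 is a repeated root.
Hence w_h = (C1 + C2*x)*exp(-3*x).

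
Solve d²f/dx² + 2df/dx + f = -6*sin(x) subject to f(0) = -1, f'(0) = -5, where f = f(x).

Characteristic equation r² + 2r + 1 = 0 has discriminant (2)² - 4·(1) = 0, so r = -1 is a repeated root.
Hence f_h = (C1 + C2*x)*exp(-x).
Try f_p = A*cos(x) + B*sin(x). Substituting and equating the coefficients of cos(x) and sin(x) gives A = 3, B = 0, so f_p = 3*cos(x).
General solution: f = 3*cos(x) + C1*exp(-x) + C2*x*exp(-x).
Apply the initial conditions: f(0) = 3 + C1 = -1 and f'(0) = C2 - C1 = -5. Solving gives C1 = -4, C2 = -9.

f = -4*exp(-x) + 3*cos(x) - 9*x*exp(-x)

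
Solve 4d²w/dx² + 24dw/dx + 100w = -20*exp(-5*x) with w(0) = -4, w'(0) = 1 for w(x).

w = -exp(-5*x)/4 - 23*exp(-3*x)*sin(4*x)/8 - 15*cos(4*x)*exp(-3*x)/4

Divide through by 4: w'' + 6w' + 25w = -5*exp(-5*x).
Characteristic equation r² + 6r + 25 = 0 has discriminant (6)² - 4·(25) = -64 < 0, so r = -3 ± 4i.
Hence w_h = C1*cos(4*x)*exp(-3*x) + C2*exp(-3*x)*sin(4*x).
Try w_p = A*exp(-5*x). Substituting into the equation and dividing by exp(-5*x) gives A = -1/4, so w_p = -exp(-5*x)/4.
General solution: w = -exp(-5*x)/4 + C1*cos(4*x)*exp(-3*x) + C2*exp(-3*x)*sin(4*x).
Apply the initial conditions: w(0) = -1/4 + C1 = -4 and w'(0) = 5/4 - 3*C1 + 4*C2 = 1. Solving gives C1 = -15/4, C2 = -23/8.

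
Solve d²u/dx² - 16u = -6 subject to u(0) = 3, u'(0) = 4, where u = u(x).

u = 3/8 + 13*exp(-4*x)/16 + 29*exp(4*x)/16

Characteristic equation r² - 16 = 0 factors as (r + 4)(r - 4) = 0, so r = -4, 4.
Hence u_h = C1*exp(-4*x) + C2*exp(4*x).
For the particular solution try u_p = A0. Substituting and matching coefficients of each power of x gives A0 = 3/8, so u_p = 3/8.
General solution: u = 3/8 + C1*exp(-4*x) + C2*exp(4*x).
Apply the initial conditions: u(0) = 3/8 + C1 + C2 = 3 and u'(0) = -4*C1 + 4*C2 = 4. Solving gives C1 = 13/16, C2 = 29/16.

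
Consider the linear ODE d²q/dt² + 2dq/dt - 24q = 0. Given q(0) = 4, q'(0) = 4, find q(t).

q = 6*exp(-6*t)/5 + 14*exp(4*t)/5

Characteristic equation r² + 2r - 24 = 0 factors as (r + 6)(r - 4) = 0, so r = -6, 4.
Hence q_h = C1*exp(-6*t) + C2*exp(4*t).
Apply the initial conditions: q(0) = C1 + C2 = 4 and q'(0) = -6*C1 + 4*C2 = 4. Solving gives C1 = 6/5, C2 = 14/5.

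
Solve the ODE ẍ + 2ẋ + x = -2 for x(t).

Characteristic equation r² + 2r + 1 = 0 has discriminant (2)² - 4·(1) = 0, so r = -1 is a repeated root.
Hence x_h = (C1 + C2*t)*exp(-t).
For the particular solution try x_p = A0. Substituting and matching coefficients of each power of t gives A0 = -2, so x_p = -2.

x = -2 + C1*exp(-t) + C2*t*exp(-t)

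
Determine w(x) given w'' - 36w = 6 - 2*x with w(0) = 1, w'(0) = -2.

w = -1/6 + x/18 + 89*exp(6*x)/216 + 163*exp(-6*x)/216

Characteristic equation r² - 36 = 0 factors as (r - 6)(r + 6) = 0, so r = 6, -6.
Hence w_h = C1*exp(6*x) + C2*exp(-6*x).
For the particular solution try w_p = A0 + A1*x. Substituting and matching coefficients of each power of x gives A0 = -1/6, A1 = 1/18, so w_p = -1/6 + x/18.
General solution: w = -1/6 + x/18 + C1*exp(6*x) + C2*exp(-6*x).
Apply the initial conditions: w(0) = -1/6 + C1 + C2 = 1 and w'(0) = 1/18 - 6*C2 + 6*C1 = -2. Solving gives C1 = 89/216, C2 = 163/216.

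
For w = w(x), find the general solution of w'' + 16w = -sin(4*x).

w = C1*cos(4*x) + C2*sin(4*x) + x*cos(4*x)/8

Characteristic equation r² + 16 = 0 has discriminant (0)² - 4·(16) = -64 < 0, so r = ± 4i.
Hence w_h = C1*cos(4*x) + C2*sin(4*x).
Since ±4i are characteristic roots, multiply the trial by x. Try w_p = x*(A*cos(4*x) + B*sin(4*x)). Substituting and equating the coefficients of cos(4x) and sin(4x) gives A = 1/8, B = 0, so w_p = x*cos(4*x)/8.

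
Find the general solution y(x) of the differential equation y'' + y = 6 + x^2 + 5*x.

Characteristic equation r² + 1 = 0 has discriminant (0)² - 4·(1) = -4 < 0, so r = ± i.
Hence y_h = C1*cos(x) + C2*sin(x).
For the particular solution try y_p = A0 + A1*x + A2*x^2. Substituting and matching coefficients of each power of x gives A0 = 4, A1 = 5, A2 = 1, so y_p = 4 + x^2 + 5*x.

y = 4 + x**2 + 5*x + C1*cos(x) + C2*sin(x)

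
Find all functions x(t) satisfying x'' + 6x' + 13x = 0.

Characteristic equation r² + 6r + 13 = 0 has discriminant (6)² - 4·(13) = -16 < 0, so r = -3 ± 2i.
Hence x_h = C1*cos(2*t)*exp(-3*t) + C2*exp(-3*t)*sin(2*t).

x = C1*cos(2*t)*exp(-3*t) + C2*exp(-3*t)*sin(2*t)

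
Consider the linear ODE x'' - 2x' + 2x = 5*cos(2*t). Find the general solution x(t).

Characteristic equation r² - 2r + 2 = 0 has discriminant (-2)² - 4·(2) = -4 < 0, so r = 1 ± i.
Hence x_h = C1*cos(t)*exp(t) + C2*exp(t)*sin(t).
Try x_p = A*cos(2*t) + B*sin(2*t). Substituting and equating the coefficients of cos(2t) and sin(2t) gives A = -1/2, B = -1, so x_p = -sin(2*t) - cos(2*t)/2.

x = -sin(2*t) - cos(2*t)/2 + C1*cos(t)*exp(t) + C2*exp(t)*sin(t)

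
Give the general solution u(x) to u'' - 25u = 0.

Characteristic equation r² - 25 = 0 factors as (r - 5)(r + 5) = 0, so r = 5, -5.
Hence u_h = C1*exp(5*x) + C2*exp(-5*x).

u = C1*exp(5*x) + C2*exp(-5*x)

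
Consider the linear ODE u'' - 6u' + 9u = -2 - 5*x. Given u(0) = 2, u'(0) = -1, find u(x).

Characteristic equation r² - 6r + 9 = 0 has discriminant (-6)² - 4·(9) = 0, so r = 3 is a repeated root.
Hence u_h = (C1 + C2*x)*exp(3*x).
For the particular solution try u_p = A0 + A1*x. Substituting and matching coefficients of each power of x gives A0 = -16/27, A1 = -5/9, so u_p = -16/27 - 5*x/9.
General solution: u = -16/27 - 5*x/9 + C1*exp(3*x) + C2*x*exp(3*x).
Apply the initial conditions: u(0) = -16/27 + C1 = 2 and u'(0) = -5/9 + C2 + 3*C1 = -1. Solving gives C1 = 70/27, C2 = -74/9.

u = -16/27 - 5*x/9 + 70*exp(3*x)/27 - 74*x*exp(3*x)/9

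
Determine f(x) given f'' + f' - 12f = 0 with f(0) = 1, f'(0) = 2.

f = exp(-4*x)/7 + 6*exp(3*x)/7

Characteristic equation r² + r - 12 = 0 factors as (r + 4)(r - 3) = 0, so r = -4, 3.
Hence f_h = C1*exp(-4*x) + C2*exp(3*x).
Apply the initial conditions: f(0) = C1 + C2 = 1 and f'(0) = -4*C1 + 3*C2 = 2. Solving gives C1 = 1/7, C2 = 6/7.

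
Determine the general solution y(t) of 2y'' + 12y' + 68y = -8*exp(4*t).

y = -2*exp(4*t)/37 + C1*cos(5*t)*exp(-3*t) + C2*exp(-3*t)*sin(5*t)

Divide through by 2: y'' + 6y' + 34y = -4*exp(4*t).
Characteristic equation r² + 6r + 34 = 0 has discriminant (6)² - 4·(34) = -100 < 0, so r = -3 ± 5i.
Hence y_h = C1*cos(5*t)*exp(-3*t) + C2*exp(-3*t)*sin(5*t).
Try y_p = A*exp(4*t). Substituting into the equation and dividing by exp(4*t) gives A = -2/37, so y_p = -2*exp(4*t)/37.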